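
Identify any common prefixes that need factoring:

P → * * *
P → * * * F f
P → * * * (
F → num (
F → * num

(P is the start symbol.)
Left-factoring is needed when two productions for the same non-terminal
share a common prefix on the right-hand side.

Productions for P:
  P → * * *
  P → * * * F f
  P → * * * (
Productions for F:
  F → num (
  F → * num

Found common prefix '* * *' in productions for P

Answer: Yes, P has productions with common prefix '* * *'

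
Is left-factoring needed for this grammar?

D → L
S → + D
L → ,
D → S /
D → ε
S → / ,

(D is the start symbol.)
Left-factoring is needed when two productions for the same non-terminal
share a common prefix on the right-hand side.

Productions for D:
  D → L
  D → S /
  D → ε
Productions for S:
  S → + D
  S → / ,

No common prefixes found.

Answer: No, left-factoring is not needed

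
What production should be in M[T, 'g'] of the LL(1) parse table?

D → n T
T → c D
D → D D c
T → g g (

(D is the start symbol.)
T → g g (

To find M[T, 'g'], we find productions for T where 'g' is in the predict set (PREDICT(N → α) = (FIRST(α) \ {ε}) ∪ (FOLLOW(N) if α ⇒* ε)).

T → c D: PREDICT = { 'c' }
T → g g (: PREDICT = { 'g' }
  'g' is in predict set, so this production goes in M[T, 'g']

M[T, 'g'] = T → g g (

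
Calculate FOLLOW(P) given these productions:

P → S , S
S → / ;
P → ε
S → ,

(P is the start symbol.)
{ $ }

To compute FOLLOW(P), find every occurrence of P on a right-hand side N → α P β: add FIRST(β) \ {ε}, and if β is empty or nullable also add FOLLOW(N). Iterate to a fixed point.

P is the start symbol, so $ ∈ FOLLOW(P).
P does not occur on any right-hand side.

Taking the union: FOLLOW(P) = { $ }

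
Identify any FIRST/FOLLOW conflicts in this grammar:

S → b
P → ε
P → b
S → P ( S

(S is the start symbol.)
No FIRST/FOLLOW conflicts.

A FIRST/FOLLOW conflict occurs when a non-terminal N has a nullable alternative N → β (β ⇒* ε) and another alternative N → α with FIRST(α) ∩ FOLLOW(N) ≠ ∅: on such a lookahead the parser cannot decide between expanding α and letting N vanish via β.

Nullable non-terminals: P.

P: nullable alternative(s) P → ε; FOLLOW(P) = { '(' }
  P → ε: FIRST \ {ε} = { } — this is the only nullable alternative, skip
  P → b: FIRST \ {ε} = { 'b' } — disjoint from FOLLOW(P)

S has no nullable alternative, so no FIRST/FOLLOW check is needed there.

No FIRST/FOLLOW conflicts found.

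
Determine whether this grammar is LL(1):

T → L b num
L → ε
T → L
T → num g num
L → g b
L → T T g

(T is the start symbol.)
A grammar is LL(1) if for each non-terminal N with multiple productions, the predict sets of those productions are pairwise disjoint, where PREDICT(N → α) = (FIRST(α) \ {ε}) ∪ (FOLLOW(N) if α ⇒* ε).

Relevant sets:
  FIRST(L) = { 'b', 'g', 'num', ε }
  FIRST(T) = { 'b', 'g', 'num', ε }
  FOLLOW(T) = { $, 'b', 'g', 'num' }
  FOLLOW(L) = { $, 'b', 'g', 'num' }

For T:
  PREDICT(T → L b num) = { 'b', 'g', 'num' }
  PREDICT(T → L) = { $, 'b', 'g', 'num' }
  PREDICT(T → num g num) = { 'num' }
For L:
  PREDICT(L → ε) = { $, 'b', 'g', 'num' }
  PREDICT(L → g b) = { 'g' }
  PREDICT(L → T T g) = { 'b', 'g', 'num' }

Conflict found: Predict set conflict for T: { 'b', 'g', 'num' }
The grammar is NOT LL(1).

Answer: No. Predict set conflict for T: { 'b', 'g', 'num' }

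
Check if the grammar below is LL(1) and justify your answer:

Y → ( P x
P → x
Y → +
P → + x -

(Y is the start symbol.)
A grammar is LL(1) if for each non-terminal N with multiple productions, the predict sets of those productions are pairwise disjoint, where PREDICT(N → α) = (FIRST(α) \ {ε}) ∪ (FOLLOW(N) if α ⇒* ε).

For Y:
  PREDICT(Y → '(' P x) = { '(' }
  PREDICT(Y → '+') = { '+' }
For P:
  PREDICT(P → x) = { 'x' }
  PREDICT(P → '+' x '-') = { '+' }

All predict sets are disjoint. The grammar IS LL(1).

Answer: Yes, the grammar is LL(1).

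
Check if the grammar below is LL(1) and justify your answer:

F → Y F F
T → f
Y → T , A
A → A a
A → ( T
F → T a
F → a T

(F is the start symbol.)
A grammar is LL(1) if for each non-terminal N with multiple productions, the predict sets of those productions are pairwise disjoint, where PREDICT(N → α) = (FIRST(α) \ {ε}) ∪ (FOLLOW(N) if α ⇒* ε).

Relevant sets:
  FIRST(Y) = { 'f' }
  FIRST(T) = { 'f' }
  FIRST(A) = { '(' }

For F:
  PREDICT(F → Y F F) = { 'f' }
  PREDICT(F → T a) = { 'f' }
  PREDICT(F → a T) = { 'a' }
For A:
  PREDICT(A → A a) = { '(' }
  PREDICT(A → '(' T) = { '(' }
T, Y have a single production, so nothing to check there.

Conflict found: Predict set conflict for F: { 'f' }
The grammar is NOT LL(1).

Answer: No. Predict set conflict for F: { 'f' }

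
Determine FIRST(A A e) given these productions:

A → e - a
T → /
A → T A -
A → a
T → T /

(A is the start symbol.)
{ '/', 'a', 'e' }

FIRST sets of the non-terminals involved (from the grammar, by fixed-point iteration):
  FIRST(A) = { '/', 'a', 'e' }

To compute FIRST(A A e), process the symbols left to right:
Symbol A is a non-terminal. Add FIRST(A) \ {ε} = { '/', 'a', 'e' }
A is not nullable (ε ∉ FIRST(A)), so stop here.
FIRST(A A e) = { '/', 'a', 'e' }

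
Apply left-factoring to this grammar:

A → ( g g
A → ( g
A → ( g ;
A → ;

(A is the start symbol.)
A → ( g A'
A' → g
A' → ε
A' → ;
A → ;

Left-factoring transforms A → αβ₁ | αβ₂ into A → αA' and A' → β₁ | β₂
(α is the longest common prefix among the alternatives). Repeat until
no nonterminal has two alternatives with a common prefix.

Round 1: A has alternatives sharing prefix '( g'. Introduce A': A → ( g A'
  Add: A' → g
  Add: A' → ε
  Add: A' → ;

No remaining common prefixes — done.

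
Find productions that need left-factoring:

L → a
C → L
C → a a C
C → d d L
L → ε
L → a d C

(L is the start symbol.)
Left-factoring is needed when two productions for the same non-terminal
share a common prefix on the right-hand side.

Productions for L:
  L → a
  L → ε
  L → a d C
Productions for C:
  C → L
  C → a a C
  C → d d L

Found common prefix 'a' in productions for L

Answer: Yes, L has productions with common prefix 'a'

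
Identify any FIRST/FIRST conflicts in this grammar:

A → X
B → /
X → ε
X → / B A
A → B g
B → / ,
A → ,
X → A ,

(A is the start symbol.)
A FIRST/FIRST conflict occurs when two productions N → α and N → β for the same non-terminal have FIRST(α) ∩ FIRST(β) ≠ ∅ (with ε ∈ FIRST of a nullable right-hand side, so two nullable alternatives also conflict).

FIRST sets of the non-terminals at (or reachable through a nullable prefix from) the front of some alternative:
  FIRST(X) = { ',', '/', ε }
  FIRST(B) = { '/' }
  FIRST(A) = { ',', '/', ε }

Productions for A:
  A → X: FIRST = { ',', '/', ε }
  A → B g: FIRST = { '/' }
  A → ,: FIRST = { ',' }
Productions for B:
  B → /: FIRST = { '/' }
  B → / ,: FIRST = { '/' }
Productions for X:
  X → ε: FIRST = { ε }
  X → / B A: FIRST = { '/' }
  X → A ,: FIRST = { ',', '/' }

Conflict for A: A → X and A → B g
  Overlap: { '/' }
Conflict for A: A → X and A → ,
  Overlap: { ',' }
Conflict for B: B → / and B → / ,
  Overlap: { '/' }
Conflict for X: X → / B A and X → A ,
  Overlap: { '/' }

Answer: Yes. A → X / A → B g on { '/' }; A → X / A → ',' on { ',' }; B → '/' / B → '/' ',' on { '/' }; X → '/' B A / X → A ',' on { '/' }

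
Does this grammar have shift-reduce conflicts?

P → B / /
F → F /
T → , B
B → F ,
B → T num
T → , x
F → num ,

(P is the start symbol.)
A shift-reduce conflict occurs when an LR(0) state has both:
  - a complete (reduce) item [A → α .] (dot at the end), and
  - a shift item [B → β . c γ] (dot before a terminal).

Augment with P' → P and build the canonical LR(0) collection (I0 = CLOSURE({[P' → . P]}), then GOTO on every symbol after a dot until no new states appear). It has 15 states:
  I0: { [B → . F ,], [B → . T num], [F → . F /], [F → . num ,], [P → . B / /], [P' → . P], [T → . , B], [T → . , x] }  — shift
  I1: { [B → . F ,], [B → . T num], [F → . F /], [F → . num ,], [T → , . B], [T → , . x], [T → . , B], [T → . , x] }  — shift
  I2: { [P → B . / /] }  — shift
  I3: { [B → F . ,], [F → F . /] }  — shift
  I4: { [P' → P .] }  — accept
  I5: { [B → T . num] }  — shift
  I6: { [F → num . ,] }  — shift
  I7: { [F → num , .] }  — reduce
  I8: { [B → T num .] }  — reduce
  I9: { [B → F , .] }  — reduce
  I10: { [F → F / .] }  — reduce
  I11: { [P → B / . /] }  — shift
  I12: { [P → B / / .] }  — reduce
  I13: { [T → , B .] }  — reduce
  I14: { [T → , x .] }  — reduce

No state contains both a complete item and a shift item.

Answer: No shift-reduce conflicts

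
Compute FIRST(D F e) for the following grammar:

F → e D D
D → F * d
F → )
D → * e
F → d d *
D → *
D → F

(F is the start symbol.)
{ ')', '*', 'd', 'e' }

FIRST sets of the non-terminals involved (from the grammar, by fixed-point iteration):
  FIRST(D) = { ')', '*', 'd', 'e' }

To compute FIRST(D F e), process the symbols left to right:
Symbol D is a non-terminal. Add FIRST(D) \ {ε} = { ')', '*', 'd', 'e' }
D is not nullable (ε ∉ FIRST(D)), so stop here.
FIRST(D F e) = { ')', '*', 'd', 'e' }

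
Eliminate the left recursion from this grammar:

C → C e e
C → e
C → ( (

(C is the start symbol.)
C is directly left-recursive. The standard transformation for
  A → A α₁ | ... | A α_m | β₁ | ... | β_n
is
  A  → β₁ A' | ... | β_n A'
  A' → α₁ A' | ... | α_m A' | ε

C → e becomes C → e C'
C → ( ( becomes C → ( ( C'
C → C e e becomes C' → e e C'
Add C' → ε

Resulting grammar:
C → e C'
C → ( ( C'
C' → e e C'
C' → ε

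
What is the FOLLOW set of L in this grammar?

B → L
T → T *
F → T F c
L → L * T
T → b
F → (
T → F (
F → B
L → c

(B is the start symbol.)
{ $, '(', '*', 'c' }

In B → L: L is at the end, add FOLLOW(B)
In L → L * T: L is followed by '*' T, add FIRST('*' T) \ {ε} = { '*' }

The FOLLOW sets referred to above (computed the same way, to a fixed point):
  FOLLOW(B) = { $, '(', 'c' }

Taking the union: FOLLOW(L) = { $, '(', '*', 'c' }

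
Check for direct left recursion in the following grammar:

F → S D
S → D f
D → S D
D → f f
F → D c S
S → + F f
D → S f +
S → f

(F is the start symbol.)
F → S D: starts with S
S → D f: starts with D
D → S D: starts with S
D → f f: starts with f
F → D c S: starts with D
S → + F f: starts with '+'
D → S f +: starts with S
S → f: starts with f

No direct left recursion found.

Answer: No direct left recursion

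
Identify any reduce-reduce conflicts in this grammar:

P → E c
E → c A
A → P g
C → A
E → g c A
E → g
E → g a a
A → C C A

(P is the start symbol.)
Augment with P' → P and build the canonical LR(0) collection (I0 = CLOSURE({[P' → . P]}), then GOTO on every symbol after a dot until no new states appear). It has 17 states:
  I0: { [E → . c A], [E → . g a a], [E → . g c A], [E → . g], [P → . E c], [P' → . P] }  — shift
  I1: { [P → E . c] }  — shift
  I2: { [P' → P .] }  — accept
  I3: { [A → . C C A], [A → . P g], [C → . A], [E → . c A], [E → . g a a], [E → . g c A], [E → . g], [E → c . A], [P → . E c] }  — shift
  I4: { [E → g . a a], [E → g . c A], [E → g .] }  — shift, reduce
  I5: { [E → g a . a] }  — shift
  I6: { [A → . C C A], [A → . P g], [C → . A], [E → . c A], [E → . g a a], [E → . g c A], [E → . g], [E → g c . A], [P → . E c] }  — shift
  I7: { [C → A .], [E → g c A .] }  — 2 reduces
  I8: { [A → . C C A], [A → . P g], [A → C . C A], [C → . A], [E → . c A], [E → . g a a], [E → . g c A], [E → . g], [P → . E c] }  — shift
  I9: { [A → P . g] }  — shift
  I10: { [A → P g .] }  — reduce
  I11: { [C → A .] }  — reduce
  I12: { [A → . C C A], [A → . P g], [A → C . C A], [A → C C . A], [C → . A], [E → . c A], [E → . g a a], [E → . g c A], [E → . g], [P → . E c] }  — shift
  I13: { [A → C C A .], [C → A .] }  — 2 reduces
  I14: { [E → g a a .] }  — reduce
  I15: { [C → A .], [E → c A .] }  — 2 reduces
  I16: { [P → E c .] }  — reduce

I7 contains complete items [C → A .], [E → g c A .] — reduce-reduce conflict.
I13 contains complete items [A → C C A .], [C → A .] — reduce-reduce conflict.
I15 contains complete items [C → A .], [E → c A .] — reduce-reduce conflict.

Answer: Yes — I7: [C → A .] vs [E → g c A .]; I13: [A → C C A .] vs [C → A .]; I15: [C → A .] vs [E → c A .]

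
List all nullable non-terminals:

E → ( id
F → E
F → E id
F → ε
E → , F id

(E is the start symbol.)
A non-terminal is nullable if it can derive ε (the empty string): either it has an ε-production, or it has a production whose right-hand side consists entirely of nullable non-terminals.

ε-productions: F → ε
So F is immediately nullable.
No further non-terminal can be added: every production for the remaining non-terminals contains a terminal or a non-nullable non-terminal.
Nullable = { 'F' }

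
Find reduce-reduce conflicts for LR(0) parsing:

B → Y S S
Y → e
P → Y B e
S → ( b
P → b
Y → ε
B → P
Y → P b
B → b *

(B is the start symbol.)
Augment with B' → B and build the canonical LR(0) collection (I0 = CLOSURE({[B' → . B]}), then GOTO on every symbol after a dot until no new states appear). It has 14 states:
  I0: { [B → . P], [B → . Y S S], [B → . b *], [B' → . B], [P → . Y B e], [P → . b], [Y → . P b], [Y → . e], [Y → .] }  — shift, reduce
  I1: { [B' → B .] }  — accept
  I2: { [B → P .], [Y → P . b] }  — shift, reduce
  I3: { [B → . P], [B → . Y S S], [B → . b *], [B → Y . S S], [P → . Y B e], [P → . b], [P → Y . B e], [S → . ( b], [Y → . P b], [Y → . e], [Y → .] }  — shift, reduce
  I4: { [B → b . *], [P → b .] }  — shift, reduce
  I5: { [Y → e .] }  — reduce
  I6: { [B → b * .] }  — reduce
  I7: { [S → ( . b] }  — shift
  I8: { [P → Y B . e] }  — shift
  I9: { [B → Y S . S], [S → . ( b] }  — shift
  I10: { [B → Y S S .] }  — reduce
  I11: { [P → Y B e .] }  — reduce
  I12: { [S → ( b .] }  — reduce
  I13: { [Y → P b .] }  — reduce

No state contains more than one complete item.

Answer: No reduce-reduce conflicts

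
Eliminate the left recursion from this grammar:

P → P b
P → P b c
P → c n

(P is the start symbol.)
P is directly left-recursive. The standard transformation for
  A → A α₁ | ... | A α_m | β₁ | ... | β_n
is
  A  → β₁ A' | ... | β_n A'
  A' → α₁ A' | ... | α_m A' | ε

P → c n becomes P → c n P'
P → P b becomes P' → b P'
P → P b c becomes P' → b c P'
Add P' → ε

Resulting grammar:
P → c n P'
P' → b P'
P' → b c P'
P' → ε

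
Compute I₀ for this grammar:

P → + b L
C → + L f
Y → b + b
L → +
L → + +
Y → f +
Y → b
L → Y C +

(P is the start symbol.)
{ [P → . + b L], [P' → . P] }

First, augment the grammar with P' → P
I₀ = CLOSURE({ [P' → . P] }):
  [P' → . P] has the dot before P: add [P → . + b L]
No further items can be added.

I₀ = { [P → . + b L], [P' → . P] }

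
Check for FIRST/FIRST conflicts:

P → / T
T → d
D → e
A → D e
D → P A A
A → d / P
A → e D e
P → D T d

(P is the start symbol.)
Yes. P → '/' T / P → D T d on { '/' }; D → e / D → P A A on { 'e' }; A → D e / A → e D e on { 'e' }

FIRST sets of the non-terminals at (or reachable through a nullable prefix from) the front of some alternative:
  FIRST(D) = { '/', 'e' }
  FIRST(P) = { '/', 'e' }

Productions for P:
  P → / T: FIRST = { '/' }
  P → D T d: FIRST = { '/', 'e' }
Productions for D:
  D → e: FIRST = { 'e' }
  D → P A A: FIRST = { '/', 'e' }
Productions for A:
  A → D e: FIRST = { '/', 'e' }
  A → d / P: FIRST = { 'd' }
  A → e D e: FIRST = { 'e' }
T has only one production, so no FIRST/FIRST conflict is possible there.

Conflict for P: P → / T and P → D T d
  Overlap: { '/' }
Conflict for D: D → e and D → P A A
  Overlap: { 'e' }
Conflict for A: A → D e and A → e D e
  Overlap: { 'e' }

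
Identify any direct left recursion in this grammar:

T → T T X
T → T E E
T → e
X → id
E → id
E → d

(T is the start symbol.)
Direct left recursion occurs when N → N α for some non-terminal N (the right-hand side begins with the left-hand side itself).

T → T T X: LEFT RECURSIVE (starts with T)
T → T E E: LEFT RECURSIVE (starts with T)
T → e: starts with e
X → id: starts with id
E → id: starts with id
E → d: starts with d

The grammar has direct left recursion on: T.

Answer: Yes, T is left-recursive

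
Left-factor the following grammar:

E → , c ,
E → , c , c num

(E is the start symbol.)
Left-factoring transforms A → αβ₁ | αβ₂ into A → αA' and A' → β₁ | β₂
(α is the longest common prefix among the alternatives). Repeat until
no nonterminal has two alternatives with a common prefix.

Round 1: E has alternatives sharing prefix ', c ,'. Introduce E': E → , c , E'
  Add: E' → ε
  Add: E' → c num

No remaining common prefixes — done.

Resulting grammar:
E → , c , E'
E' → ε
E' → c num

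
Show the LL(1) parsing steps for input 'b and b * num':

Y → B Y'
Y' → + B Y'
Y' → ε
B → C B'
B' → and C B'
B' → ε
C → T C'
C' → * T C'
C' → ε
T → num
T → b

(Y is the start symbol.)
LL(1) parsing maintains a stack (initially the start symbol over $) and the input. At each step: if the stack top is a terminal, match it against the current input token; if it is a non-terminal N, replace it with the RHS of M[N, lookahead] (the unique production whose predict set contains the lookahead).

Stack is shown with the top on the left.

Stack           Input            Action
---------------------------------------
Y $             b and b * num $  output Y → B Y'
B Y' $          b and b * num $  output B → C B'
C B' Y' $       b and b * num $  output C → T C'
T C' B' Y' $    b and b * num $  output T → b
b C' B' Y' $    b and b * num $  match 'b'
C' B' Y' $      and b * num $    output C' → ε
B' Y' $         and b * num $    output B' → and C B'
and C B' Y' $   and b * num $    match 'and'
C B' Y' $       b * num $        output C → T C'
T C' B' Y' $    b * num $        output T → b
b C' B' Y' $    b * num $        match 'b'
C' B' Y' $      * num $          output C' → * T C'
* T C' B' Y' $  * num $          match '*'
T C' B' Y' $    num $            output T → num
num C' B' Y' $  num $            match 'num'
C' B' Y' $      $                output C' → ε
B' Y' $         $                output B' → ε
Y' $            $                output Y' → ε
$               $                accept

The string is accepted.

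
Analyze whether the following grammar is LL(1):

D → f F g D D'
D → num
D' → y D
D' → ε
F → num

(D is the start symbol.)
No. Predict set conflict for D': { 'y' }

Relevant sets:
  FOLLOW(D') = { $, 'y' }

For D:
  PREDICT(D → f F g D D') = { 'f' }
  PREDICT(D → num) = { 'num' }
For D':
  PREDICT(D' → y D) = { 'y' }
  PREDICT(D' → ε) = { $, 'y' }
F has a single production, so nothing to check there.

Conflict found: Predict set conflict for D': { 'y' }
The grammar is NOT LL(1).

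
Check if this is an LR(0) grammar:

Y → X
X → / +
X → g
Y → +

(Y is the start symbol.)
A grammar is LR(0) if no state in the canonical LR(0) collection has:
  - both a shift item (dot before a terminal) and a complete item (shift-reduce conflict), or
  - two or more complete items (reduce-reduce conflict; the accept item [Y' → Y .] counts as a complete item here).

Augment with Y' → Y and build the canonical LR(0) collection (I0 = CLOSURE({[Y' → . Y]}), then GOTO on every symbol after a dot until no new states appear). It has 7 states:
  I0: { [X → . / +], [X → . g], [Y → . +], [Y → . X], [Y' → . Y] }  — shift
  I1: { [Y → + .] }  — reduce
  I2: { [X → / . +] }  — shift
  I3: { [Y → X .] }  — reduce
  I4: { [Y' → Y .] }  — accept
  I5: { [X → g .] }  — reduce
  I6: { [X → / + .] }  — reduce

Every state is either a pure shift/goto state or contains exactly one complete item and nothing to shift — no conflicts. The grammar is LR(0).

Answer: Yes, the grammar is LR(0)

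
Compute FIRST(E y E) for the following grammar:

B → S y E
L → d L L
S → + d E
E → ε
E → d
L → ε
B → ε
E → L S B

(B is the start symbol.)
FIRST sets of the non-terminals involved (from the grammar, by fixed-point iteration):
  FIRST(E) = { '+', 'd', ε }

To compute FIRST(E y E), process the symbols left to right:
Symbol E is a non-terminal. Add FIRST(E) \ {ε} = { '+', 'd' }
E is nullable (ε ∈ FIRST(E)), continue to the next symbol.
Symbol y is a terminal. Add 'y' and stop.
FIRST(E y E) = { '+', 'd', 'y' }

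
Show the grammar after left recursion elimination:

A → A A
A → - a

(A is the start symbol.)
A is directly left-recursive. The standard transformation for
  A → A α₁ | ... | A α_m | β₁ | ... | β_n
is
  A  → β₁ A' | ... | β_n A'
  A' → α₁ A' | ... | α_m A' | ε

A → - a becomes A → - a A'
A → A A becomes A' → A A'
Add A' → ε

Resulting grammar:
A → - a A'
A' → A A'
A' → ε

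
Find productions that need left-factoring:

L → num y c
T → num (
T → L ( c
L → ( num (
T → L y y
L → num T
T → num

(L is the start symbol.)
Yes, L has productions with common prefix 'num'; T has productions with common prefix 'num'; T has productions with common prefix 'L'

Left-factoring is needed when two productions for the same non-terminal
share a common prefix on the right-hand side.

Productions for L:
  L → num y c
  L → ( num (
  L → num T
Productions for T:
  T → num (
  T → L ( c
  T → L y y
  T → num

Found common prefix 'num' in productions for L
Found common prefix 'num' in productions for T
Found common prefix 'L' in productions for T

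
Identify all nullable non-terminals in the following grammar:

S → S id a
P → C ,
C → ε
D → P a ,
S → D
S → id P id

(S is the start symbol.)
A non-terminal is nullable if it can derive ε (the empty string): either it has an ε-production, or it has a production whose right-hand side consists entirely of nullable non-terminals.

ε-productions: C → ε
So C is immediately nullable.
No further non-terminal can be added: every production for the remaining non-terminals contains a terminal or a non-nullable non-terminal.
Nullable = { 'C' }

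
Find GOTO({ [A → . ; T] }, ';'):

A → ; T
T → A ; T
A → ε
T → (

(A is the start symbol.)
GOTO(I, ';') = CLOSURE({ [A → αX.β] : [A → α.Xβ] ∈ I, X = ';' })

Items with dot before ';', with the dot advanced:
  [A → . ; T] → [A → ; . T]
Closure of the advanced items:
  [A → ; . T] has the dot before T: add [T → . A ; T], [T → . (]
  [T → . A ; T] has the dot before A: add [A → . ; T], [A → .]

GOTO = { [A → . ; T], [A → .], [A → ; . T], [T → . (], [T → . A ; T] }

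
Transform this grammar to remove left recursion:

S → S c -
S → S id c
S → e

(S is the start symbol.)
S → e S'
S' → c - S'
S' → id c S'
S' → ε

S is directly left-recursive. The standard transformation for
  A → A α₁ | ... | A α_m | β₁ | ... | β_n
is
  A  → β₁ A' | ... | β_n A'
  A' → α₁ A' | ... | α_m A' | ε

S → e becomes S → e S'
S → S c - becomes S' → c - S'
S → S id c becomes S' → id c S'
Add S' → ε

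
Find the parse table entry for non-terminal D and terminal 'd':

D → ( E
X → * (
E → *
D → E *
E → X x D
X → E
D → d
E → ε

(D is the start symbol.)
To find M[D, 'd'], we find productions for D where 'd' is in the predict set (PREDICT(N → α) = (FIRST(α) \ {ε}) ∪ (FOLLOW(N) if α ⇒* ε)).

Relevant sets:
  FIRST(E) = { '*', 'x', ε }

D → ( E: PREDICT = { '(' }
D → E *: PREDICT = { '*', 'x' }
D → d: PREDICT = { 'd' }
  'd' is in predict set, so this production goes in M[D, 'd']

M[D, 'd'] = D → d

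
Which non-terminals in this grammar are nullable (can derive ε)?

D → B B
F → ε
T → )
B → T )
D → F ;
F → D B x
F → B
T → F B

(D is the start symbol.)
A non-terminal is nullable if it can derive ε (the empty string): either it has an ε-production, or it has a production whose right-hand side consists entirely of nullable non-terminals.

ε-productions: F → ε
So F is immediately nullable.
No further non-terminal can be added: every production for the remaining non-terminals contains a terminal or a non-nullable non-terminal.
Nullable = { 'F' }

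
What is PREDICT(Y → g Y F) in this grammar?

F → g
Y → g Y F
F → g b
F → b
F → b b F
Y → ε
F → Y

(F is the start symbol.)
PREDICT(Y → g Y F) = (FIRST(RHS) \ {ε}) ∪ (FOLLOW(Y) if ε ∈ FIRST(RHS), i.e. RHS ⇒* ε)
FIRST(g Y F) = { 'g' }
ε ∉ FIRST(g Y F), so FOLLOW(Y) is not added.
PREDICT(Y → g Y F) = { 'g' }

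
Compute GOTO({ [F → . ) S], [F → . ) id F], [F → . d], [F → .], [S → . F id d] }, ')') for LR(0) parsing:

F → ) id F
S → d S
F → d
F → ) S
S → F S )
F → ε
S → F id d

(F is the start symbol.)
GOTO(I, ')') = CLOSURE({ [A → αX.β] : [A → α.Xβ] ∈ I, X = ')' })

Items with dot before ')', with the dot advanced:
  [F → . ) S] → [F → ) . S]
  [F → . ) id F] → [F → ) . id F]
Closure of the advanced items:
  [F → ) . S] has the dot before S: add [S → . d S], [S → . F S )], [S → . F id d]
  [S → . F S )] has the dot before F: add [F → . ) id F], [F → . d], [F → . ) S], [F → .]

GOTO = { [F → ) . S], [F → ) . id F], [F → . ) S], [F → . ) id F], [F → . d], [F → .], [S → . F S )], [S → . F id d], [S → . d S] }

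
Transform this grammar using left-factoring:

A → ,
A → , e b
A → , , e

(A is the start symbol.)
A → , A'
A' → ε
A' → e b
A' → , e

Left-factoring transforms A → αβ₁ | αβ₂ into A → αA' and A' → β₁ | β₂
(α is the longest common prefix among the alternatives). Repeat until
no nonterminal has two alternatives with a common prefix.

Round 1: A has alternatives sharing prefix ','. Introduce A': A → , A'
  Add: A' → ε
  Add: A' → e b
  Add: A' → , e

No remaining common prefixes — done.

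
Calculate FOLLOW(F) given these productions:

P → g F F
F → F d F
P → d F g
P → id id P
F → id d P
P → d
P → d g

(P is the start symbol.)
{ $, 'd', 'g', 'id' }

To compute FOLLOW(F), find every occurrence of F on a right-hand side N → α F β: add FIRST(β) \ {ε}, and if β is empty or nullable also add FOLLOW(N). Iterate to a fixed point.

In P → g F F: F is followed by F, add FIRST(F) \ {ε} = { 'id' }
In P → g F F: F is at the end, add FOLLOW(P)
In F → F d F: F is followed by d F, add FIRST(d F) \ {ε} = { 'd' }
In F → F d F: F is at the end; this adds FOLLOW(F) to itself — nothing new
In P → d F g: F is followed by g, add FIRST(g) \ {ε} = { 'g' }

The FOLLOW sets referred to above (computed the same way, to a fixed point):
  FOLLOW(P) = { $, 'd', 'g', 'id' }

Taking the union: FOLLOW(F) = { $, 'd', 'g', 'id' }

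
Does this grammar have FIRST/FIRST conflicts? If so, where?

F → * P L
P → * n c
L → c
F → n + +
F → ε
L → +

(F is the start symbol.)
Productions for F:
  F → * P L: FIRST = { '*' }
  F → n + +: FIRST = { 'n' }
  F → ε: FIRST = { ε }
Productions for L:
  L → c: FIRST = { 'c' }
  L → +: FIRST = { '+' }
P has only one production, so no FIRST/FIRST conflict is possible there.

All alternatives of each non-terminal have pairwise disjoint FIRST sets.

Answer: No FIRST/FIRST conflicts.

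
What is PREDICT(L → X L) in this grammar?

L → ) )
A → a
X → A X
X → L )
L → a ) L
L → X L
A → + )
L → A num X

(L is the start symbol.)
PREDICT(L → X L) = (FIRST(RHS) \ {ε}) ∪ (FOLLOW(L) if ε ∈ FIRST(RHS), i.e. RHS ⇒* ε)
FIRST(X) = { ')', '+', 'a' }
FIRST(X L) = { ')', '+', 'a' }
ε ∉ FIRST(X L), so FOLLOW(L) is not added.
PREDICT(L → X L) = { ')', '+', 'a' }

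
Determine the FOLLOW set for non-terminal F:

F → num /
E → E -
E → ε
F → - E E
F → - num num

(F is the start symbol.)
To compute FOLLOW(F), find every occurrence of F on a right-hand side N → α F β: add FIRST(β) \ {ε}, and if β is empty or nullable also add FOLLOW(N). Iterate to a fixed point.

F is the start symbol, so $ ∈ FOLLOW(F).
F does not occur on any right-hand side.

Taking the union: FOLLOW(F) = { $ }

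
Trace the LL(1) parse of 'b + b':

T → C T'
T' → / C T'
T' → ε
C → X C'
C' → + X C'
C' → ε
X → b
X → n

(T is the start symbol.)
Stack is shown with the top on the left.

Stack        Input    Action
----------------------------
T $          b + b $  output T → C T'
C T' $       b + b $  output C → X C'
X C' T' $    b + b $  output X → b
b C' T' $    b + b $  match 'b'
C' T' $      + b $    output C' → + X C'
+ X C' T' $  + b $    match '+'
X C' T' $    b $      output X → b
b C' T' $    b $      match 'b'
C' T' $      $        output C' → ε
T' $         $        output T' → ε
$            $        accept

The string is accepted.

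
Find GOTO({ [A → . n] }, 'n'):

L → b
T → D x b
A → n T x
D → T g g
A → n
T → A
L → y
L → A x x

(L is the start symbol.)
GOTO(I, 'n') = CLOSURE({ [A → αX.β] : [A → α.Xβ] ∈ I, X = 'n' })

Items with dot before 'n', with the dot advanced:
  [A → . n] → [A → n .]
Closure adds nothing (no advanced item has the dot before a non-terminal).

GOTO = { [A → n .] }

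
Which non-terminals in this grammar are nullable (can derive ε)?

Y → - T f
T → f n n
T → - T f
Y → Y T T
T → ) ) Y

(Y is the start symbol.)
There are no ε-productions, so no non-terminal can derive ε.
No non-terminals are nullable.

Answer: None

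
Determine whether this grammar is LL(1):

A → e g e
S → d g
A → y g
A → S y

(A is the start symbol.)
A grammar is LL(1) if for each non-terminal N with multiple productions, the predict sets of those productions are pairwise disjoint, where PREDICT(N → α) = (FIRST(α) \ {ε}) ∪ (FOLLOW(N) if α ⇒* ε).

Relevant sets:
  FIRST(S) = { 'd' }

For A:
  PREDICT(A → e g e) = { 'e' }
  PREDICT(A → y g) = { 'y' }
  PREDICT(A → S y) = { 'd' }
S has a single production, so nothing to check there.

All predict sets are disjoint. The grammar IS LL(1).

Answer: Yes, the grammar is LL(1).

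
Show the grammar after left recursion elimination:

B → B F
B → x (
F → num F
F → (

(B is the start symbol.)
B is directly left-recursive. The standard transformation for
  A → A α₁ | ... | A α_m | β₁ | ... | β_n
is
  A  → β₁ A' | ... | β_n A'
  A' → α₁ A' | ... | α_m A' | ε

B → x ( becomes B → x ( B'
B → B F becomes B' → F B'
Add B' → ε

Productions for other non-terminals are unchanged:
  F → num F
  F → (

Resulting grammar:
B → x ( B'
B' → F B'
B' → ε
F → num F
F → (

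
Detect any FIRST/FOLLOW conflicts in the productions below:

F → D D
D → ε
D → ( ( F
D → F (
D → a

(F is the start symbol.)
Nullable non-terminals: D, F.
FIRST sets used below: FIRST(F) = { '(', 'a', ε }

D: nullable alternative(s) D → ε; FOLLOW(D) = { $, '(', 'a' }
  D → ε: FIRST \ {ε} = { } — this is the only nullable alternative, skip
  D → ( ( F: FIRST \ {ε} = { '(' } — overlaps FOLLOW(D) on { '(' }: CONFLICT
  D → F (: FIRST \ {ε} = { '(', 'a' } — overlaps FOLLOW(D) on { '(', 'a' }: CONFLICT
  D → a: FIRST \ {ε} = { 'a' } — overlaps FOLLOW(D) on { 'a' }: CONFLICT
F has a nullable alternative but only one production, so nothing to check.

So the grammar has 3 FIRST/FOLLOW conflicts (marked CONFLICT above).

Answer: Yes. D → '(' '(' F with FOLLOW(D) on { '(' }; D → F '(' with FOLLOW(D) on { '(', 'a' }; D → a with FOLLOW(D) on { 'a' }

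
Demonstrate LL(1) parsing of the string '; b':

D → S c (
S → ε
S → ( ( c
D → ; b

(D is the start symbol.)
Stack is shown with the top on the left.

Stack  Input  Action
--------------------
D $    ; b $  output D → ; b
; b $  ; b $  match ';'
b $    b $    match 'b'
$      $      accept

The string is accepted.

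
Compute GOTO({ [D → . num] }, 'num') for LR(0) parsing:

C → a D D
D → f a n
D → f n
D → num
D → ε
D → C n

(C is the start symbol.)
{ [D → num .] }

GOTO(I, 'num') = CLOSURE({ [A → αX.β] : [A → α.Xβ] ∈ I, X = 'num' })

Items with dot before 'num', with the dot advanced:
  [D → . num] → [D → num .]
Closure adds nothing (no advanced item has the dot before a non-terminal).

GOTO = { [D → num .] }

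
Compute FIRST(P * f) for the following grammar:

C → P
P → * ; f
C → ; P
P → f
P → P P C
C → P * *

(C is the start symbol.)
FIRST sets of the non-terminals involved (from the grammar, by fixed-point iteration):
  FIRST(P) = { '*', 'f' }

To compute FIRST(P * f), process the symbols left to right:
Symbol P is a non-terminal. Add FIRST(P) \ {ε} = { '*', 'f' }
P is not nullable (ε ∉ FIRST(P)), so stop here.
FIRST(P * f) = { '*', 'f' }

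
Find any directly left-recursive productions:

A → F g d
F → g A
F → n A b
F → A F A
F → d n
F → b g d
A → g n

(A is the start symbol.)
Direct left recursion occurs when N → N α for some non-terminal N (the right-hand side begins with the left-hand side itself).

A → F g d: starts with F
F → g A: starts with g
F → n A b: starts with n
F → A F A: starts with A
F → d n: starts with d
F → b g d: starts with b
A → g n: starts with g

No direct left recursion found.

Answer: No direct left recursion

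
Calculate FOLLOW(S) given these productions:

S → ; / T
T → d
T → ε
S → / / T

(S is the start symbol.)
{ $ }

To compute FOLLOW(S), find every occurrence of S on a right-hand side N → α S β: add FIRST(β) \ {ε}, and if β is empty or nullable also add FOLLOW(N). Iterate to a fixed point.

S is the start symbol, so $ ∈ FOLLOW(S).
S does not occur on any right-hand side.

Taking the union: FOLLOW(S) = { $ }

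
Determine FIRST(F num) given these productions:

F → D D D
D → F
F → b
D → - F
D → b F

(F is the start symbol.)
FIRST sets of the non-terminals involved (from the grammar, by fixed-point iteration):
  FIRST(F) = { '-', 'b' }

To compute FIRST(F num), process the symbols left to right:
Symbol F is a non-terminal. Add FIRST(F) \ {ε} = { '-', 'b' }
F is not nullable (ε ∉ FIRST(F)), so stop here.
FIRST(F num) = { '-', 'b' }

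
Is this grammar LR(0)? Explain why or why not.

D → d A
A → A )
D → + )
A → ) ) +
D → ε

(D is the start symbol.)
No. Shift-reduce conflict between [D → .] and [D → . + )]

Augment with D' → D and build the canonical LR(0) collection (I0 = CLOSURE({[D' → . D]}), then GOTO on every symbol after a dot until no new states appear). It has 10 states:
  I0: { [D → . + )], [D → . d A], [D → .], [D' → . D] }  — shift, reduce
  I1: { [D → + . )] }  — shift
  I2: { [D' → D .] }  — accept
  I3: { [A → . ) ) +], [A → . A )], [D → d . A] }  — shift
  I4: { [A → ) . ) +] }  — shift
  I5: { [A → A . )], [D → d A .] }  — shift, reduce
  I6: { [A → A ) .] }  — reduce
  I7: { [A → ) ) . +] }  — shift
  I8: { [A → ) ) + .] }  — reduce
  I9: { [D → + ) .] }  — reduce

Conflict in state I0:
  Shift-reduce conflict between [D → .] and [D → . + )]
So the grammar is NOT LR(0).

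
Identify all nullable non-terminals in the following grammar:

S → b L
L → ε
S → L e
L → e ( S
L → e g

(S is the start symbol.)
{ 'L' }

A non-terminal is nullable if it can derive ε (the empty string): either it has an ε-production, or it has a production whose right-hand side consists entirely of nullable non-terminals.

ε-productions: L → ε
So L is immediately nullable.
No further non-terminal can be added: every production for the remaining non-terminals contains a terminal or a non-nullable non-terminal.
Nullable = { 'L' }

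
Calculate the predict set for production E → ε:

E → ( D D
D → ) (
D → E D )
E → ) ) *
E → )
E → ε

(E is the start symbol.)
{ $, '(', ')' }

PREDICT(E → ε) = (FIRST(RHS) \ {ε}) ∪ (FOLLOW(E) if ε ∈ FIRST(RHS), i.e. RHS ⇒* ε)
The right-hand side is ε (FIRST(ε) = { ε }), so the predict set is FOLLOW(E) = { $, '(', ')' }
PREDICT(E → ε) = { $, '(', ')' }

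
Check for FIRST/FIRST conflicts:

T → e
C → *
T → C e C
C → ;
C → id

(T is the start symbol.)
No FIRST/FIRST conflicts.

A FIRST/FIRST conflict occurs when two productions N → α and N → β for the same non-terminal have FIRST(α) ∩ FIRST(β) ≠ ∅ (with ε ∈ FIRST of a nullable right-hand side, so two nullable alternatives also conflict).

FIRST sets of the non-terminals at (or reachable through a nullable prefix from) the front of some alternative:
  FIRST(C) = { '*', ';', 'id' }

Productions for T:
  T → e: FIRST = { 'e' }
  T → C e C: FIRST = { '*', ';', 'id' }
Productions for C:
  C → *: FIRST = { '*' }
  C → ;: FIRST = { ';' }
  C → id: FIRST = { 'id' }

All alternatives of each non-terminal have pairwise disjoint FIRST sets.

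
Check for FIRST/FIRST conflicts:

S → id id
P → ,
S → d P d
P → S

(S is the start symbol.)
A FIRST/FIRST conflict occurs when two productions N → α and N → β for the same non-terminal have FIRST(α) ∩ FIRST(β) ≠ ∅ (with ε ∈ FIRST of a nullable right-hand side, so two nullable alternatives also conflict).

FIRST sets of the non-terminals at (or reachable through a nullable prefix from) the front of some alternative:
  FIRST(S) = { 'd', 'id' }

Productions for S:
  S → id id: FIRST = { 'id' }
  S → d P d: FIRST = { 'd' }
Productions for P:
  P → ,: FIRST = { ',' }
  P → S: FIRST = { 'd', 'id' }

All alternatives of each non-terminal have pairwise disjoint FIRST sets.

Answer: No FIRST/FIRST conflicts.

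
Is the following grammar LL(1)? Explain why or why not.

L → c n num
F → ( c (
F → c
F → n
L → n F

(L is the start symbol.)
Yes, the grammar is LL(1).

A grammar is LL(1) if for each non-terminal N with multiple productions, the predict sets of those productions are pairwise disjoint, where PREDICT(N → α) = (FIRST(α) \ {ε}) ∪ (FOLLOW(N) if α ⇒* ε).

For L:
  PREDICT(L → c n num) = { 'c' }
  PREDICT(L → n F) = { 'n' }
For F:
  PREDICT(F → '(' c '(') = { '(' }
  PREDICT(F → c) = { 'c' }
  PREDICT(F → n) = { 'n' }

All predict sets are disjoint. The grammar IS LL(1).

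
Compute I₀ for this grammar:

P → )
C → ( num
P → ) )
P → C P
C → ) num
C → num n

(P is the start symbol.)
{ [C → . ( num], [C → . ) num], [C → . num n], [P → . ) )], [P → . )], [P → . C P], [P' → . P] }

First, augment the grammar with P' → P
I₀ = CLOSURE({ [P' → . P] }):
  [P' → . P] has the dot before P: add [P → . )], [P → . ) )], [P → . C P]
  [P → . C P] has the dot before C: add [C → . ( num], [C → . ) num], [C → . num n]
No further items can be added.

I₀ = { [C → . ( num], [C → . ) num], [C → . num n], [P → . ) )], [P → . )], [P → . C P], [P' → . P] }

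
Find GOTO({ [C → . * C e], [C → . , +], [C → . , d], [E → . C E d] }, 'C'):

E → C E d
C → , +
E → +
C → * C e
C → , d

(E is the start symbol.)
GOTO(I, 'C') = CLOSURE({ [A → αX.β] : [A → α.Xβ] ∈ I, X = 'C' })

Items with dot before 'C', with the dot advanced:
  [E → . C E d] → [E → C . E d]
Closure of the advanced items:
  [E → C . E d] has the dot before E: add [E → . C E d], [E → . +]
  [E → . C E d] has the dot before C: add [C → . , +], [C → . * C e], [C → . , d]

GOTO = { [C → . * C e], [C → . , +], [C → . , d], [E → . +], [E → . C E d], [E → C . E d] }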